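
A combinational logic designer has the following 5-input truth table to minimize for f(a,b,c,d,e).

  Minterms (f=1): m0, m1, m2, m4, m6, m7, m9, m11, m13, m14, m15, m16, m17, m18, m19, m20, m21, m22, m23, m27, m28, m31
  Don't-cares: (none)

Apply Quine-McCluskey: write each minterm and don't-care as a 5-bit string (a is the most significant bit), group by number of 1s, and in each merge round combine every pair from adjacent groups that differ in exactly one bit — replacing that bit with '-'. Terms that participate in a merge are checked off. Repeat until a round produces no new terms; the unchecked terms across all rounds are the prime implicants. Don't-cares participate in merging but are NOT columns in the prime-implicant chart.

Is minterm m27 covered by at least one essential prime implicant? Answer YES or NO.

[col 0] 00000*, 00001*, 00010*, 00100*, 00110*, 00111*, 01001*, 01011*, 01101*, 01110*, 01111*, 10000*, 10001*, 10010*, 10011*, 10100*, 10101*, 10110*, 10111*, 11011*, 11100*, 11111*
[col 1] -0000*, -0001*, -0010*, -0100*, -0110*, -0111*, -1011*, -1111*, 0-001, 0-110*, 0-111*, 00-00*, 00-10*, 000-0*, 0000-*, 001-0*, 0011-*, 01-01*, 01-11*, 010-1*, 011-1*, 0111-*, 1-011*, 1-100, 1-111*, 10-00*, 10-01*, 10-10*, 10-11*, 100-0*, 100-1*, 1000-*, 1001-*, 101-0*, 101-1*, 1010-*, 1011-*, 11-11*
[col 2] --111, -0-00*, -0-10*, -00-0*, -000-, -01-0*, -011-, -1-11, 0-11-, 00--0*, 01--1, 1--11, 10--0*, 10--1*, 10-0-*, 10-1-*, 100--*, 101--*
[col 3] -0--0, 10---
Prime implicants: --111, -0--0, -000-, -011-, -1-11, 0-001, 0-11-, 01--1, 1--11, 1-100, 10---
PI chart (minterm → PIs covering it):
  0 | -0--0,-000-
  1 | -000-,0-001
  2 | -0--0  (sole → essential)
  4 | -0--0  (sole → essential)
  6 | -0--0,-011-,0-11-
  7 | --111,-011-,0-11-
  9 | 0-001,01--1
  11 | -1-11,01--1
  13 | 01--1  (sole → essential)
  14 | 0-11-  (sole → essential)
  15 | --111,-1-11,0-11-,01--1
  16 | -0--0,-000-,10---
  17 | -000-,10---
  18 | -0--0,10---
  19 | 1--11,10---
  20 | -0--0,1-100,10---
  21 | 10---  (sole → essential)
  22 | -0--0,-011-,10---
  23 | --111,-011-,1--11,10---
  27 | -1-11,1--11
  28 | 1-100  (sole → essential)
  31 | --111,-1-11,1--11
Essential prime implicants: -0--0, 0-11-, 01--1, 1-100, 10---

NO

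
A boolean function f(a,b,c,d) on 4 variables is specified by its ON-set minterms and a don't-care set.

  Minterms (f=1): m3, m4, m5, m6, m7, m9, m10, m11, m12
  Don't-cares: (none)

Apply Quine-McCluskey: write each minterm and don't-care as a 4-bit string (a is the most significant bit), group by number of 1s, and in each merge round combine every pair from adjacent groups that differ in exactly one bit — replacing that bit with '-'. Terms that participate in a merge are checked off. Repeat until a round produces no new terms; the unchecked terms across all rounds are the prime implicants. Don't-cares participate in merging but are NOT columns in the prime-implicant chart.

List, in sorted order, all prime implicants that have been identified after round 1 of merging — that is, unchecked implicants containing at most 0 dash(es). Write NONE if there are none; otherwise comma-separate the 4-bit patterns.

NONE

Round 0: 0011✓ 0100✓ 0101✓ 0110✓ 0111✓ 1001✓ 1010✓ 1011✓ 1100✓
Round 1: -011 -100 0-11 01-0✓ 01-1✓ 010-✓ 011-✓ 10-1 101-
Round 2: 01--
PIs = {-011, -100, 0-11, 01--, 10-1, 101-}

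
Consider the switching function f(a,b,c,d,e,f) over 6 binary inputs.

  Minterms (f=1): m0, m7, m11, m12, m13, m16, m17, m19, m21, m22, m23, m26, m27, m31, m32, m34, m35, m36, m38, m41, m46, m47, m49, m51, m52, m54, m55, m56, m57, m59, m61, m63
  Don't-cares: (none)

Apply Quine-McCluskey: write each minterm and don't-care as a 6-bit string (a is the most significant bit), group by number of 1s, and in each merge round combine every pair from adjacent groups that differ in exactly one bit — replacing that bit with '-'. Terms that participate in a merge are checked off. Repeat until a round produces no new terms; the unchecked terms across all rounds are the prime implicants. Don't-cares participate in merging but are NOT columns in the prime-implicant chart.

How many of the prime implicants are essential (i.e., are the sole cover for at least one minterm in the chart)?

[col 0] 000000*, 000111*, 001011*, 001100*, 001101*, 010000*, 010001*, 010011*, 010101*, 010110*, 010111*, 011010*, 011011*, 011111*, 100000*, 100010*, 100011*, 100100*, 100110*, 101001*, 101110*, 101111*, 110001*, 110011*, 110100*, 110110*, 110111*, 111000*, 111001*, 111011*, 111101*, 111111*
[col 1] -00000, -10001*, -10011*, -10110*, -10111*, -11011*, -11111*, 0-0000, 0-0111, 0-1011, 00110-, 01-011*, 01-111*, 010-01*, 010-11*, 0100-1*, 01000-, 0101-1*, 01011-*, 011-11*, 01101-, 1-0011, 1-0100*, 1-0110*, 1-1001, 1-1111, 10-110, 100-00*, 100-10*, 1000-0*, 10001-, 1001-0*, 10111-, 11-001*, 11-011*, 11-111*, 110-11*, 1100-1*, 1101-0*, 11011-*, 111-01*, 111-11*, 1110-1*, 11100-, 1111-1*
[col 2] -1-011*, -1-111*, -10-11*, -100-1, -1011-, -11-11*, 01--11*, 010--1, 1-01-0, 100--0, 11--11*, 11-0-1, 111--1
[col 3] -1--11
Prime implicants: -00000, -1--11, -100-1, -1011-, 0-0000, 0-0111, 0-1011, 00110-, 010--1, 01000-, 01101-, 1-0011, 1-01-0, 1-1001, 1-1111, 10-110, 100--0, 10001-, 10111-, 11-0-1, 111--1, 11100-
PI chart (minterm → PIs covering it):
  0 | -00000,0-0000
  7 | 0-0111  (sole → essential)
  11 | 0-1011  (sole → essential)
  12 | 00110-  (sole → essential)
  13 | 00110-  (sole → essential)
  16 | 0-0000,01000-
  17 | -100-1,010--1,01000-
  19 | -1--11,-100-1,010--1
  21 | 010--1  (sole → essential)
  22 | -1011-  (sole → essential)
  23 | -1--11,-1011-,0-0111,010--1
  26 | 01101-  (sole → essential)
  27 | -1--11,0-1011,01101-
  31 | -1--11  (sole → essential)
  32 | -00000,100--0
  34 | 100--0,10001-
  35 | 1-0011,10001-
  36 | 1-01-0,100--0
  38 | 1-01-0,10-110,100--0
  41 | 1-1001  (sole → essential)
  46 | 10-110,10111-
  47 | 1-1111,10111-
  49 | -100-1,11-0-1
  51 | -1--11,-100-1,1-0011,11-0-1
  52 | 1-01-0  (sole → essential)
  54 | -1011-,1-01-0
  55 | -1--11,-1011-
  56 | 11100-  (sole → essential)
  57 | 1-1001,11-0-1,111--1,11100-
  59 | -1--11,11-0-1,111--1
  61 | 111--1  (sole → essential)
  63 | -1--11,1-1111,111--1
Essential prime implicants: -1--11, -1011-, 0-0111, 0-1011, 00110-, 010--1, 01101-, 1-01-0, 1-1001, 111--1, 11100-

11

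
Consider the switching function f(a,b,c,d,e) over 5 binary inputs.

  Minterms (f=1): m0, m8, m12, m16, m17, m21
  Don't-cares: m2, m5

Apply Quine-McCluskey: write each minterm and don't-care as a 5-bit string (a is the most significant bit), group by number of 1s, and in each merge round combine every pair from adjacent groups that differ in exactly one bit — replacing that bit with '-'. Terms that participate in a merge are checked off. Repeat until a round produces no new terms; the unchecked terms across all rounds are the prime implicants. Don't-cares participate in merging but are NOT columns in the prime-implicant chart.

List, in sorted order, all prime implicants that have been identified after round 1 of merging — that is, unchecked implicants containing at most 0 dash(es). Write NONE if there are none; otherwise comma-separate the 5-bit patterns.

NONE

size-2^0 implicants → 00000(✓)  00010(✓)  00101(✓)  01000(✓)  01100(✓)  10000(✓)  10001(✓)  10101(✓)
size-2^1 implicants → -0000  -0101  0-000  000-0  01-00  10-01  1000-
Unchecked terms (primes): -0000, -0101, 0-000, 000-0, 01-00, 10-01, 1000-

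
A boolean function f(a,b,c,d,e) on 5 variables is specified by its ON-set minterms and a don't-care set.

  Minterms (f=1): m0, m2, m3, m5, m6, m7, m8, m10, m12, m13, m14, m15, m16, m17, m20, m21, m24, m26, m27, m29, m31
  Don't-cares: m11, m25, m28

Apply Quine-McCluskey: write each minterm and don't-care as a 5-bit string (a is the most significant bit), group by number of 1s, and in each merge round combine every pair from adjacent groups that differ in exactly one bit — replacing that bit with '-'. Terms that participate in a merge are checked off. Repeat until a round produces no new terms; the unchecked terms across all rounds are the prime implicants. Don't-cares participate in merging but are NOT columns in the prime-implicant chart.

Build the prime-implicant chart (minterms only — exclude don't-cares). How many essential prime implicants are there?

Round 0: 00000✓ 00010✓ 00011✓ 00101✓ 00110✓ 00111✓ 01000✓ 01010✓ 01011✓ 01100✓ 01101✓ 01110✓ 01111✓ 10000✓ 10001✓ 10100✓ 10101✓ 11000✓ 11001✓ 11010✓ 11011✓ 11100✓ 11101✓ 11111✓
Round 1: -0000✓ -0101✓ -1000✓ -1010✓ -1011✓ -1100✓ -1101✓ -1111✓ 0-000✓ 0-010✓ 0-011✓ 0-101✓ 0-110✓ 0-111✓ 00-10✓ 00-11✓ 000-0✓ 0001-✓ 001-1✓ 0011-✓ 01-00✓ 01-10✓ 01-11✓ 010-0✓ 0101-✓ 011-0✓ 011-1✓ 0110-✓ 0111-✓ 1-000✓ 1-001✓ 1-100✓ 1-101✓ 10-00✓ 10-01✓ 1000-✓ 1010-✓ 11-00✓ 11-01✓ 11-11✓ 110-0✓ 110-1✓ 1100-✓ 1101-✓ 111-1✓ 1110-✓
Round 2: --000 --101 -1-00 -1-11 -10-0 -101- -11-1 -110- 0--10✓ 0--11✓ 0-0-0 0-01-✓ 0-1-1 0-11-✓ 00-1-✓ 01--0 01-1-✓ 011-- 1--00✓ 1--01✓ 1-00-✓ 1-10-✓ 10-0-✓ 11--1 11-0-✓ 110--
Round 3: 0--1- 1--0-
PIs = {--000, --101, -1-00, -1-11, -10-0, -101-, -11-1, -110-, 0--1-, 0-0-0, 0-1-1, 01--0, 011--, 1--0-, 11--1, 110--}
Coverage chart:
  m0: --000,0-0-0
  m2: 0--1-,0-0-0
  m3: 0--1- ←essential
  m5: --101,0-1-1
  m6: 0--1- ←essential
  m7: 0--1-,0-1-1
  m8: --000,-1-00,-10-0,0-0-0,01--0
  m10: -10-0,-101-,0--1-,0-0-0,01--0
  m12: -1-00,-110-,01--0,011--
  m13: --101,-11-1,-110-,0-1-1,011--
  m14: 0--1-,01--0,011--
  m15: -1-11,-11-1,0--1-,0-1-1,011--
  m16: --000,1--0-
  m17: 1--0- ←essential
  m20: 1--0- ←essential
  m21: --101,1--0-
  m24: --000,-1-00,-10-0,1--0-,110--
  m26: -10-0,-101-,110--
  m27: -1-11,-101-,11--1,110--
  m29: --101,-11-1,-110-,1--0-,11--1
  m31: -1-11,-11-1,11--1
Essential: 0--1-, 1--0-

2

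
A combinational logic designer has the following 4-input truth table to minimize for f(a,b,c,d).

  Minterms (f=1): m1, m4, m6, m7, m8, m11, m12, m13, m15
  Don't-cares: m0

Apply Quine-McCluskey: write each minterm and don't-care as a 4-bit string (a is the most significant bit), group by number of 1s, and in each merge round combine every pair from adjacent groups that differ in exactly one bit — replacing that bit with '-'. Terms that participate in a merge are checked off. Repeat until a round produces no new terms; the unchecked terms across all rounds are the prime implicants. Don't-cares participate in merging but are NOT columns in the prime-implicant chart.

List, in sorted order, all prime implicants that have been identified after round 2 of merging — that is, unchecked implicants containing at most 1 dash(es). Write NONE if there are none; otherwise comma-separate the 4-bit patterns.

-111, 000-, 01-0, 011-, 1-11, 11-1, 110-

Round 0: 0000✓ 0001✓ 0100✓ 0110✓ 0111✓ 1000✓ 1011✓ 1100✓ 1101✓ 1111✓
Round 1: -000✓ -100✓ -111 0-00✓ 000- 01-0 011- 1-00✓ 1-11 11-1 110-
Round 2: --00
PIs = {--00, -111, 000-, 01-0, 011-, 1-11, 11-1, 110-}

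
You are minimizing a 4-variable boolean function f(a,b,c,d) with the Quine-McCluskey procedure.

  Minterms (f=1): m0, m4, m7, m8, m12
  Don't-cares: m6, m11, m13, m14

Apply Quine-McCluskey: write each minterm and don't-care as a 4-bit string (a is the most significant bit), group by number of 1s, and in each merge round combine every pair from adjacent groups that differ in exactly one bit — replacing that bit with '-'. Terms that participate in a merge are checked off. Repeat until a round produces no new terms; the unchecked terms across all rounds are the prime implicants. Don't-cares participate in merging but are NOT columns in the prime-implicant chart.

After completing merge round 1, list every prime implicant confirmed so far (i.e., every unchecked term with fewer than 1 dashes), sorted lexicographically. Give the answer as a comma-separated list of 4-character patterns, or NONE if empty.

Round 0: 0000✓ 0100✓ 0110✓ 0111✓ 1000✓ 1011 1100✓ 1101✓ 1110✓
Round 1: -000✓ -100✓ -110✓ 0-00✓ 01-0✓ 011- 1-00✓ 11-0✓ 110-
Round 2: --00 -1-0
PIs = {--00, -1-0, 011-, 1011, 110-}

1011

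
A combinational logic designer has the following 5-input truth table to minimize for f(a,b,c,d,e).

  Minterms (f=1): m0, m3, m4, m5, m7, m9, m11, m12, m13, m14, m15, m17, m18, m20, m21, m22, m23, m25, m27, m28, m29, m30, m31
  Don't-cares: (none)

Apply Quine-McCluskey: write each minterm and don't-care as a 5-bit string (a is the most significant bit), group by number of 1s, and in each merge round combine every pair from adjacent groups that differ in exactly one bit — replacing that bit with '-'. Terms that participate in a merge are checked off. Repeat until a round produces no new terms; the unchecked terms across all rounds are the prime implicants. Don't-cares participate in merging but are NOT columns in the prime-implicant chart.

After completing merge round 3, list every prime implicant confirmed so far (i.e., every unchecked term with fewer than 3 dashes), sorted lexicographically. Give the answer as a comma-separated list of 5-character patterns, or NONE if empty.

0--11, 00-00, 1--01, 10-10

size-2^0 implicants → 00000(✓)  00011(✓)  00100(✓)  00101(✓)  00111(✓)  01001(✓)  01011(✓)  01100(✓)  01101(✓)  01110(✓)  01111(✓)  10001(✓)  10010(✓)  10100(✓)  10101(✓)  10110(✓)  10111(✓)  11001(✓)  11011(✓)  11100(✓)  11101(✓)  11110(✓)  11111(✓)
size-2^1 implicants → -0100(✓)  -0101(✓)  -0111(✓)  -1001(✓)  -1011(✓)  -1100(✓)  -1101(✓)  -1110(✓)  -1111(✓)  0-011(✓)  0-100(✓)  0-101(✓)  0-111(✓)  00-00  00-11(✓)  001-1(✓)  0010-(✓)  01-01(✓)  01-11(✓)  010-1(✓)  011-0(✓)  011-1(✓)  0110-(✓)  0111-(✓)  1-001(✓)  1-100(✓)  1-101(✓)  1-110(✓)  1-111(✓)  10-01(✓)  10-10  101-0(✓)  101-1(✓)  1010-(✓)  1011-(✓)  11-01(✓)  11-11(✓)  110-1(✓)  111-0(✓)  111-1(✓)  1110-(✓)  1111-(✓)
size-2^2 implicants → --100(✓)  --101(✓)  --111(✓)  -01-1(✓)  -010-(✓)  -1-01(✓)  -1-11(✓)  -10-1(✓)  -11-0(✓)  -11-1(✓)  -110-(✓)  -111-(✓)  0--11  0-1-1(✓)  0-10-(✓)  01--1(✓)  011--(✓)  1--01  1-1-0(✓)  1-1-1(✓)  1-10-(✓)  1-11-(✓)  101--(✓)  11--1(✓)  111--(✓)
size-2^3 implicants → --1-1  --10-  -1--1  -11--  1-1--
Unchecked terms (primes): --1-1, --10-, -1--1, -11--, 0--11, 00-00, 1--01, 1-1--, 10-10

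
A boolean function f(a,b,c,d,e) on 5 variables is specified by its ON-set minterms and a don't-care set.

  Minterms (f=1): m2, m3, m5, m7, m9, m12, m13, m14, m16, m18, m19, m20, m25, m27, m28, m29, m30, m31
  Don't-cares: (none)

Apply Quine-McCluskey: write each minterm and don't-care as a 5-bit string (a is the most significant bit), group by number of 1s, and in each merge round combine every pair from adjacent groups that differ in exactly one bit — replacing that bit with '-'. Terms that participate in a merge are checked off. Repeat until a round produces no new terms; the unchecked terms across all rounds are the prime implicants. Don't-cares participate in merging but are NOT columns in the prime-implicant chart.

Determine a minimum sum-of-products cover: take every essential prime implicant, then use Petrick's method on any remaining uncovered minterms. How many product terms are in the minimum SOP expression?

[col 0] 00010*, 00011*, 00101*, 00111*, 01001*, 01100*, 01101*, 01110*, 10000*, 10010*, 10011*, 10100*, 11001*, 11011*, 11100*, 11101*, 11110*, 11111*
[col 1] -0010*, -0011*, -1001*, -1100*, -1101*, -1110*, 0-101, 00-11, 0001-*, 001-1, 01-01*, 011-0*, 0110-*, 1-011, 1-100, 10-00, 100-0, 1001-*, 11-01*, 11-11*, 110-1*, 111-0*, 111-1*, 1110-*, 1111-*
[col 2] -001-, -1-01, -11-0, -110-, 11--1, 111--
Prime implicants: -001-, -1-01, -11-0, -110-, 0-101, 00-11, 001-1, 1-011, 1-100, 10-00, 100-0, 11--1, 111--
PI chart (minterm → PIs covering it):
  2 | -001-  (sole → essential)
  3 | -001-,00-11
  5 | 0-101,001-1
  7 | 00-11,001-1
  9 | -1-01  (sole → essential)
  12 | -11-0,-110-
  13 | -1-01,-110-,0-101
  14 | -11-0  (sole → essential)
  16 | 10-00,100-0
  18 | -001-,100-0
  19 | -001-,1-011
  20 | 1-100,10-00
  25 | -1-01,11--1
  27 | 1-011,11--1
  28 | -11-0,-110-,1-100,111--
  29 | -1-01,-110-,11--1,111--
  30 | -11-0,111--
  31 | 11--1,111--
Essential prime implicants: -001-, -1-01, -11-0
Petrick residual → 001-1, 10-00, 11--1
Minimum SOP uses 6 PIs: b'c'd + bd'e + bce' + a'b'ce + ab'd'e' + abe

6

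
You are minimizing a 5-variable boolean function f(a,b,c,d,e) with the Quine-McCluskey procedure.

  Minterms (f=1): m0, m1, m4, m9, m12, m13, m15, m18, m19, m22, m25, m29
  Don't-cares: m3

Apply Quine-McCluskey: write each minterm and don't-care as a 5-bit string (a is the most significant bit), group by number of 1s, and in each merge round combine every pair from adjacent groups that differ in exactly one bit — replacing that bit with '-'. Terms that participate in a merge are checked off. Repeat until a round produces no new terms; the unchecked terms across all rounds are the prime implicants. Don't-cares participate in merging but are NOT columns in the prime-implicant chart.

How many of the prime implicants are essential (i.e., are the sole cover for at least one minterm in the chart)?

3

Round 0: 00000✓ 00001✓ 00011✓ 00100✓ 01001✓ 01100✓ 01101✓ 01111✓ 10010✓ 10011✓ 10110✓ 11001✓ 11101✓
Round 1: -0011 -1001✓ -1101✓ 0-001 0-100 00-00 000-1 0000- 01-01✓ 011-1 0110- 10-10 1001- 11-01✓
Round 2: -1-01
PIs = {-0011, -1-01, 0-001, 0-100, 00-00, 000-1, 0000-, 011-1, 0110-, 10-10, 1001-}
Coverage chart:
  m0: 00-00,0000-
  m1: 0-001,000-1,0000-
  m4: 0-100,00-00
  m9: -1-01,0-001
  m12: 0-100,0110-
  m13: -1-01,011-1,0110-
  m15: 011-1 ←essential
  m18: 10-10,1001-
  m19: -0011,1001-
  m22: 10-10 ←essential
  m25: -1-01 ←essential
  m29: -1-01 ←essential
Essential: -1-01, 011-1, 10-10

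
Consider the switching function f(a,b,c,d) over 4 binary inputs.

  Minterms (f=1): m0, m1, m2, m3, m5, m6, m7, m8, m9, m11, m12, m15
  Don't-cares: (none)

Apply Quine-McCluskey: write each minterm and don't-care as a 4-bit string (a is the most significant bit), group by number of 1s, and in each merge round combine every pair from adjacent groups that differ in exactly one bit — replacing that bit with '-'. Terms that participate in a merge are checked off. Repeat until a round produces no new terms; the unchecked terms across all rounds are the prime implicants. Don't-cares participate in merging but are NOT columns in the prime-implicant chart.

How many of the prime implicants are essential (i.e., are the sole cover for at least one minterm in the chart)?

4

size-2^0 implicants → 0000(✓)  0001(✓)  0010(✓)  0011(✓)  0101(✓)  0110(✓)  0111(✓)  1000(✓)  1001(✓)  1011(✓)  1100(✓)  1111(✓)
size-2^1 implicants → -000(✓)  -001(✓)  -011(✓)  -111(✓)  0-01(✓)  0-10(✓)  0-11(✓)  00-0(✓)  00-1(✓)  000-(✓)  001-(✓)  01-1(✓)  011-(✓)  1-00  1-11(✓)  10-1(✓)  100-(✓)
size-2^2 implicants → --11  -0-1  -00-  0--1  0-1-  00--
Unchecked terms (primes): --11, -0-1, -00-, 0--1, 0-1-, 00--, 1-00
Minterm coverage:
  m0 ⊆ -00-,00--
  m1 ⊆ -0-1,-00-,0--1,00--
  m2 ⊆ 0-1-,00--
  m3 ⊆ --11,-0-1,0--1,0-1-,00--
  m5 ⊆ 0--1 [E]
  m6 ⊆ 0-1- [E]
  m7 ⊆ --11,0--1,0-1-
  m8 ⊆ -00-,1-00
  m9 ⊆ -0-1,-00-
  m11 ⊆ --11,-0-1
  m12 ⊆ 1-00 [E]
  m15 ⊆ --11 [E]
E = {--11, 0--1, 0-1-, 1-00}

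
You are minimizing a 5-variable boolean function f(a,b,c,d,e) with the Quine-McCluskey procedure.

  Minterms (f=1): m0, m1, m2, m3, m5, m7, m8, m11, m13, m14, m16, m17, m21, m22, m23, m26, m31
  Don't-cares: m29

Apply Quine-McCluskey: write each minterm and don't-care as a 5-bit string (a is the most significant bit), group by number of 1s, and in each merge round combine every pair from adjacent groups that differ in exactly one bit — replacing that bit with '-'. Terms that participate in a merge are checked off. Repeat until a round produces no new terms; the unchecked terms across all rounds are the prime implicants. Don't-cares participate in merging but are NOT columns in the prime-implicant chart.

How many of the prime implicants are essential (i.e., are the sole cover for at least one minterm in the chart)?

9

[col 0] 00000*, 00001*, 00010*, 00011*, 00101*, 00111*, 01000*, 01011*, 01101*, 01110, 10000*, 10001*, 10101*, 10110*, 10111*, 11010, 11101*, 11111*
[col 1] -0000*, -0001*, -0101*, -0111*, -1101*, 0-000, 0-011, 0-101*, 00-01*, 00-11*, 000-0*, 000-1*, 0000-*, 0001-*, 001-1*, 1-101*, 1-111*, 10-01*, 1000-*, 101-1*, 1011-, 111-1*
[col 2] --101, -0-01, -000-, -01-1, 00--1, 000--, 1-1-1
Prime implicants: --101, -0-01, -000-, -01-1, 0-000, 0-011, 00--1, 000--, 01110, 1-1-1, 1011-, 11010
PI chart (minterm → PIs covering it):
  0 | -000-,0-000,000--
  1 | -0-01,-000-,00--1,000--
  2 | 000--  (sole → essential)
  3 | 0-011,00--1,000--
  5 | --101,-0-01,-01-1,00--1
  7 | -01-1,00--1
  8 | 0-000  (sole → essential)
  11 | 0-011  (sole → essential)
  13 | --101  (sole → essential)
  14 | 01110  (sole → essential)
  16 | -000-  (sole → essential)
  17 | -0-01,-000-
  21 | --101,-0-01,-01-1,1-1-1
  22 | 1011-  (sole → essential)
  23 | -01-1,1-1-1,1011-
  26 | 11010  (sole → essential)
  31 | 1-1-1  (sole → essential)
Essential prime implicants: --101, -000-, 0-000, 0-011, 000--, 01110, 1-1-1, 1011-, 11010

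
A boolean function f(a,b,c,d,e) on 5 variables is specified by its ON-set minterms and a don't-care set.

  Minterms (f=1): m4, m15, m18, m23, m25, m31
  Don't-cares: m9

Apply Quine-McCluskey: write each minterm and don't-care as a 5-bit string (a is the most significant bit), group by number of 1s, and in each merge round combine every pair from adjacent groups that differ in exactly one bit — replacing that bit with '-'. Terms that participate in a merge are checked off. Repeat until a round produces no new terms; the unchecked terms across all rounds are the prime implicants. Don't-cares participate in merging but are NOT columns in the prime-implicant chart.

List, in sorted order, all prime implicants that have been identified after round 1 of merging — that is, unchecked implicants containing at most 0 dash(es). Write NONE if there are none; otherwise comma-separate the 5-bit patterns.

00100, 10010

[col 0] 00100, 01001*, 01111*, 10010, 10111*, 11001*, 11111*
[col 1] -1001, -1111, 1-111
Prime implicants: -1001, -1111, 00100, 1-111, 10010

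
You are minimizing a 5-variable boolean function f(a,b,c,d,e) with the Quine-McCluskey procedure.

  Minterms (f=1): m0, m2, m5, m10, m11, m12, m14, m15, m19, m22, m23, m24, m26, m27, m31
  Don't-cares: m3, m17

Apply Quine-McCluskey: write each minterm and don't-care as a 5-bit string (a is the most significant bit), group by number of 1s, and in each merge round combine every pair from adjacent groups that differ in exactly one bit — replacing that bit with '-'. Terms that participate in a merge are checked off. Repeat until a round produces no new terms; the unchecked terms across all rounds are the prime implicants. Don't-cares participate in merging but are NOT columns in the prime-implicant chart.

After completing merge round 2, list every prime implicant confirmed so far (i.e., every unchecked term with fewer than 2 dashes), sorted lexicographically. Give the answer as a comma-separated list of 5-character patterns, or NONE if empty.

000-0, 00101, 011-0, 100-1, 1011-, 110-0

[col 0] 00000*, 00010*, 00011*, 00101, 01010*, 01011*, 01100*, 01110*, 01111*, 10001*, 10011*, 10110*, 10111*, 11000*, 11010*, 11011*, 11111*
[col 1] -0011*, -1010*, -1011*, -1111*, 0-010*, 0-011*, 000-0, 0001-*, 01-10*, 01-11*, 0101-*, 011-0, 0111-*, 1-011*, 1-111*, 10-11*, 100-1, 1011-, 11-11*, 110-0, 1101-*
[col 2] --011, -1-11, -101-, 0-01-, 01-1-, 1--11
Prime implicants: --011, -1-11, -101-, 0-01-, 000-0, 00101, 01-1-, 011-0, 1--11, 100-1, 1011-, 110-0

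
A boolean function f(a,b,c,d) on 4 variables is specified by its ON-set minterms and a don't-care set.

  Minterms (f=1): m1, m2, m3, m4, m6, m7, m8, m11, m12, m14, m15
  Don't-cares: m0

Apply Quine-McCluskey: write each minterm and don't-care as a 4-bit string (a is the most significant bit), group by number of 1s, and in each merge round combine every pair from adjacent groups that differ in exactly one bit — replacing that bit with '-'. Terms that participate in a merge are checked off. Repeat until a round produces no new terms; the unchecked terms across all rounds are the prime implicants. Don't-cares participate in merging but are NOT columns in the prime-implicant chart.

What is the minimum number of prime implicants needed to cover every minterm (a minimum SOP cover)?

Round 0: 0000✓ 0001✓ 0010✓ 0011✓ 0100✓ 0110✓ 0111✓ 1000✓ 1011✓ 1100✓ 1110✓ 1111✓
Round 1: -000✓ -011✓ -100✓ -110✓ -111✓ 0-00✓ 0-10✓ 0-11✓ 00-0✓ 00-1✓ 000-✓ 001-✓ 01-0✓ 011-✓ 1-00✓ 1-11✓ 11-0✓ 111-✓
Round 2: --00 --11 -1-0 -11- 0--0 0-1- 00--
PIs = {--00, --11, -1-0, -11-, 0--0, 0-1-, 00--}
Coverage chart:
  m1: 00-- ←essential
  m2: 0--0,0-1-,00--
  m3: --11,0-1-,00--
  m4: --00,-1-0,0--0
  m6: -1-0,-11-,0--0,0-1-
  m7: --11,-11-,0-1-
  m8: --00 ←essential
  m11: --11 ←essential
  m12: --00,-1-0
  m14: -1-0,-11-
  m15: --11,-11-
Essential: --00, --11, 00--
Petrick residual → -1-0
Min cover (4 terms): c'd' + cd + bd' + a'b'

4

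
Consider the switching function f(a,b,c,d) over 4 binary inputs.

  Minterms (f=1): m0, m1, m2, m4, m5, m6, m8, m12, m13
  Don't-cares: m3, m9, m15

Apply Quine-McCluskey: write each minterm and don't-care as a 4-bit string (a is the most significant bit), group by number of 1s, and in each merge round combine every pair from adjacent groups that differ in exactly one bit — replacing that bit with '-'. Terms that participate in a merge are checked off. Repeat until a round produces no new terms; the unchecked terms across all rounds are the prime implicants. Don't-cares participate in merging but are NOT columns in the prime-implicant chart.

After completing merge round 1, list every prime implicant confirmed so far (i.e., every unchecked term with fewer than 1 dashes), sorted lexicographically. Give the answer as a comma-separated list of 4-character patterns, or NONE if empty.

NONE

Round 0: 0000✓ 0001✓ 0010✓ 0011✓ 0100✓ 0101✓ 0110✓ 1000✓ 1001✓ 1100✓ 1101✓ 1111✓
Round 1: -000✓ -001✓ -100✓ -101✓ 0-00✓ 0-01✓ 0-10✓ 00-0✓ 00-1✓ 000-✓ 001-✓ 01-0✓ 010-✓ 1-00✓ 1-01✓ 100-✓ 11-1 110-✓
Round 2: --00✓ --01✓ -00-✓ -10-✓ 0--0 0-0-✓ 00-- 1-0-✓
Round 3: --0-
PIs = {--0-, 0--0, 00--, 11-1}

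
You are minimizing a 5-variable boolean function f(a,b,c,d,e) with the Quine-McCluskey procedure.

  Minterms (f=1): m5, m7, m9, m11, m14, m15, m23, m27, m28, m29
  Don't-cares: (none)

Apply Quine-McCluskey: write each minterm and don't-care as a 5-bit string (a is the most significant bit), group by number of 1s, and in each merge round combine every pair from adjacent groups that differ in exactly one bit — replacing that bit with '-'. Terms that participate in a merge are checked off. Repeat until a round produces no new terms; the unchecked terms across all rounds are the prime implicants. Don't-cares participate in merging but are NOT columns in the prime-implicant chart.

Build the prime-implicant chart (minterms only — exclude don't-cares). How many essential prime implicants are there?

Round 0: 00101✓ 00111✓ 01001✓ 01011✓ 01110✓ 01111✓ 10111✓ 11011✓ 11100✓ 11101✓
Round 1: -0111 -1011 0-111 001-1 01-11 010-1 0111- 1110-
PIs = {-0111, -1011, 0-111, 001-1, 01-11, 010-1, 0111-, 1110-}
Coverage chart:
  m5: 001-1 ←essential
  m7: -0111,0-111,001-1
  m9: 010-1 ←essential
  m11: -1011,01-11,010-1
  m14: 0111- ←essential
  m15: 0-111,01-11,0111-
  m23: -0111 ←essential
  m27: -1011 ←essential
  m28: 1110- ←essential
  m29: 1110- ←essential
Essential: -0111, -1011, 001-1, 010-1, 0111-, 1110-

6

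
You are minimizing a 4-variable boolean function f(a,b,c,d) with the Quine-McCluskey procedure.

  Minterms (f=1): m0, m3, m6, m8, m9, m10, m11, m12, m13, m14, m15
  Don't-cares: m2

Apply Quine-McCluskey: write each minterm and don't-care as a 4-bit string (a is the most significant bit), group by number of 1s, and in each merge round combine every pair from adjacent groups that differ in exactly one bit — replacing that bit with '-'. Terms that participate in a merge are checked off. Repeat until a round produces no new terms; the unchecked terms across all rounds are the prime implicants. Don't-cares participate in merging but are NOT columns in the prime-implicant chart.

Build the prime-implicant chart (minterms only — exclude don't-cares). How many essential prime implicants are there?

size-2^0 implicants → 0000(✓)  0010(✓)  0011(✓)  0110(✓)  1000(✓)  1001(✓)  1010(✓)  1011(✓)  1100(✓)  1101(✓)  1110(✓)  1111(✓)
size-2^1 implicants → -000(✓)  -010(✓)  -011(✓)  -110(✓)  0-10(✓)  00-0(✓)  001-(✓)  1-00(✓)  1-01(✓)  1-10(✓)  1-11(✓)  10-0(✓)  10-1(✓)  100-(✓)  101-(✓)  11-0(✓)  11-1(✓)  110-(✓)  111-(✓)
size-2^2 implicants → --10  -0-0  -01-  1--0(✓)  1--1(✓)  1-0-(✓)  1-1-(✓)  10--(✓)  11--(✓)
size-2^3 implicants → 1---
Unchecked terms (primes): --10, -0-0, -01-, 1---
Minterm coverage:
  m0 ⊆ -0-0 [E]
  m3 ⊆ -01- [E]
  m6 ⊆ --10 [E]
  m8 ⊆ -0-0,1---
  m9 ⊆ 1--- [E]
  m10 ⊆ --10,-0-0,-01-,1---
  m11 ⊆ -01-,1---
  m12 ⊆ 1--- [E]
  m13 ⊆ 1--- [E]
  m14 ⊆ --10,1---
  m15 ⊆ 1--- [E]
E = {--10, -0-0, -01-, 1---}

4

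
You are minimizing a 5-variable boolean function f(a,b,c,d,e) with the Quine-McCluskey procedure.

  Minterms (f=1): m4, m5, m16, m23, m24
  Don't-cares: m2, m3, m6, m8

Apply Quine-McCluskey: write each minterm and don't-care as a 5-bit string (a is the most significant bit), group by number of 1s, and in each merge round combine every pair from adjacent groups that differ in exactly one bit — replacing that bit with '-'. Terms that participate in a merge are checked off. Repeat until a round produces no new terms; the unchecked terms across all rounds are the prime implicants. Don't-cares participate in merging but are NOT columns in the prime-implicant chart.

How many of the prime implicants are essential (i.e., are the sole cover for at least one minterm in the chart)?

3

size-2^0 implicants → 00010(✓)  00011(✓)  00100(✓)  00101(✓)  00110(✓)  01000(✓)  10000(✓)  10111  11000(✓)
size-2^1 implicants → -1000  00-10  0001-  001-0  0010-  1-000
Unchecked terms (primes): -1000, 00-10, 0001-, 001-0, 0010-, 1-000, 10111
Minterm coverage:
  m4 ⊆ 001-0,0010-
  m5 ⊆ 0010- [E]
  m16 ⊆ 1-000 [E]
  m23 ⊆ 10111 [E]
  m24 ⊆ -1000,1-000
E = {0010-, 1-000, 10111}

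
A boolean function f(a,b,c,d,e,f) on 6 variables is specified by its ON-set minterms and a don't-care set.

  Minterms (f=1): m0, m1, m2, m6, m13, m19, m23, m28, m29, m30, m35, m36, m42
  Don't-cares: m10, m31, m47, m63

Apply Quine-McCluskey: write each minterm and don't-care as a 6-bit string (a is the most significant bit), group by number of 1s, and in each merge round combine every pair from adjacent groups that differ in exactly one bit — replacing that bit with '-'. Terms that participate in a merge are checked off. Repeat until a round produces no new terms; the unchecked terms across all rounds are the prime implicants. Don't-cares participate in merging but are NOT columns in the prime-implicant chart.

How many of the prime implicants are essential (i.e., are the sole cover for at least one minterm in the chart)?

size-2^0 implicants → 000000(✓)  000001(✓)  000010(✓)  000110(✓)  001010(✓)  001101(✓)  010011(✓)  010111(✓)  011100(✓)  011101(✓)  011110(✓)  011111(✓)  100011  100100  101010(✓)  101111(✓)  111111(✓)
size-2^1 implicants → -01010  -11111  0-1101  00-010  000-10  0000-0  00000-  01-111  010-11  0111-0(✓)  0111-1(✓)  01110-(✓)  01111-(✓)  1-1111
size-2^2 implicants → 0111--
Unchecked terms (primes): -01010, -11111, 0-1101, 00-010, 000-10, 0000-0, 00000-, 01-111, 010-11, 0111--, 1-1111, 100011, 100100
Minterm coverage:
  m0 ⊆ 0000-0,00000-
  m1 ⊆ 00000- [E]
  m2 ⊆ 00-010,000-10,0000-0
  m6 ⊆ 000-10 [E]
  m13 ⊆ 0-1101 [E]
  m19 ⊆ 010-11 [E]
  m23 ⊆ 01-111,010-11
  m28 ⊆ 0111-- [E]
  m29 ⊆ 0-1101,0111--
  m30 ⊆ 0111-- [E]
  m35 ⊆ 100011 [E]
  m36 ⊆ 100100 [E]
  m42 ⊆ -01010 [E]
E = {-01010, 0-1101, 000-10, 00000-, 010-11, 0111--, 100011, 100100}

8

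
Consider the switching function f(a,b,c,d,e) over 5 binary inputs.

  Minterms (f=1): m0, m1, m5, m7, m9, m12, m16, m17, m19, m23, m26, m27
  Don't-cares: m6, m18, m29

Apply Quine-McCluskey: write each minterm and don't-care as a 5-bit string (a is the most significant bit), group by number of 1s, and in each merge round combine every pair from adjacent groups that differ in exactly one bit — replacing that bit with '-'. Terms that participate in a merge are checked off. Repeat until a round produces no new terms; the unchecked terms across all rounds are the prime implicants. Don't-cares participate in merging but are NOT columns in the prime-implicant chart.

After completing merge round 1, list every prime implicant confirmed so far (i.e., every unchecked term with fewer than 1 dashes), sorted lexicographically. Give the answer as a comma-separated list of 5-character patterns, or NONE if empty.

01100, 11101

size-2^0 implicants → 00000(✓)  00001(✓)  00101(✓)  00110(✓)  00111(✓)  01001(✓)  01100  10000(✓)  10001(✓)  10010(✓)  10011(✓)  10111(✓)  11010(✓)  11011(✓)  11101
size-2^1 implicants → -0000(✓)  -0001(✓)  -0111  0-001  00-01  0000-(✓)  001-1  0011-  1-010(✓)  1-011(✓)  10-11  100-0(✓)  100-1(✓)  1000-(✓)  1001-(✓)  1101-(✓)
size-2^2 implicants → -000-  1-01-  100--
Unchecked terms (primes): -000-, -0111, 0-001, 00-01, 001-1, 0011-, 01100, 1-01-, 10-11, 100--, 11101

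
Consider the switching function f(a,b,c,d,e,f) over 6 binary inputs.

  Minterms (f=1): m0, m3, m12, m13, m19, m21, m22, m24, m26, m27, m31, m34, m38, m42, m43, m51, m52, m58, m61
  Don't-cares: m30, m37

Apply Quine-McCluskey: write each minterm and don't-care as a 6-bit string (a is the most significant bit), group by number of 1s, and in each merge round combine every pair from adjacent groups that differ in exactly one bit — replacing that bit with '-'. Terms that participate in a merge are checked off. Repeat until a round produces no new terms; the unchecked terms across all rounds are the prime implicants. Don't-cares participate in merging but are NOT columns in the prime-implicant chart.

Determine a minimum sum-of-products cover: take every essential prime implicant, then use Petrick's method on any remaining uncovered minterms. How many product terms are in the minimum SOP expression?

13

Round 0: 000000 000011✓ 001100✓ 001101✓ 010011✓ 010101 010110✓ 011000✓ 011010✓ 011011✓ 011110✓ 011111✓ 100010✓ 100101 100110✓ 101010✓ 101011✓ 110011✓ 110100 111010✓ 111101
Round 1: -10011 -11010 0-0011 00110- 01-011 01-110 011-10✓ 011-11✓ 0110-0 01101-✓ 01111-✓ 1-1010 10-010 100-10 10101-
Round 2: 011-1-
PIs = {-10011, -11010, 0-0011, 000000, 00110-, 01-011, 01-110, 010101, 011-1-, 0110-0, 1-1010, 10-010, 100-10, 100101, 10101-, 110100, 111101}
Coverage chart:
  m0: 000000 ←essential
  m3: 0-0011 ←essential
  m12: 00110- ←essential
  m13: 00110- ←essential
  m19: -10011,0-0011,01-011
  m21: 010101 ←essential
  m22: 01-110 ←essential
  m24: 0110-0 ←essential
  m26: -11010,011-1-,0110-0
  m27: 01-011,011-1-
  m31: 011-1- ←essential
  m34: 10-010,100-10
  m38: 100-10 ←essential
  m42: 1-1010,10-010,10101-
  m43: 10101- ←essential
  m51: -10011 ←essential
  m52: 110100 ←essential
  m58: -11010,1-1010
  m61: 111101 ←essential
Essential: -10011, 0-0011, 000000, 00110-, 01-110, 010101, 011-1-, 0110-0, 100-10, 10101-, 110100, 111101
Petrick residual → -11010
Min cover (13 terms): bc'd'ef + bcd'ef' + a'c'd'ef + a'b'c'd'e'f' + a'b'cde' + a'bdef' + a'bc'de'f + a'bce + a'bcd'f' + ab'c'ef' + ab'cd'e + abc'de'f' + abcde'f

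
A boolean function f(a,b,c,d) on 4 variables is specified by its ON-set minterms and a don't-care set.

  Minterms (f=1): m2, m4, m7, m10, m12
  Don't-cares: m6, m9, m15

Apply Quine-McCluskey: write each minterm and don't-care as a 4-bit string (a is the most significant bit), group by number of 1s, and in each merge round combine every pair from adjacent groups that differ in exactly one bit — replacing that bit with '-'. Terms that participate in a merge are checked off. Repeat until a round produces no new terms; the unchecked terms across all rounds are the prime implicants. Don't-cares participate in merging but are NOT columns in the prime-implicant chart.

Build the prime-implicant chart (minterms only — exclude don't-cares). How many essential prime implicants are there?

2

size-2^0 implicants → 0010(✓)  0100(✓)  0110(✓)  0111(✓)  1001  1010(✓)  1100(✓)  1111(✓)
size-2^1 implicants → -010  -100  -111  0-10  01-0  011-
Unchecked terms (primes): -010, -100, -111, 0-10, 01-0, 011-, 1001
Minterm coverage:
  m2 ⊆ -010,0-10
  m4 ⊆ -100,01-0
  m7 ⊆ -111,011-
  m10 ⊆ -010 [E]
  m12 ⊆ -100 [E]
E = {-010, -100}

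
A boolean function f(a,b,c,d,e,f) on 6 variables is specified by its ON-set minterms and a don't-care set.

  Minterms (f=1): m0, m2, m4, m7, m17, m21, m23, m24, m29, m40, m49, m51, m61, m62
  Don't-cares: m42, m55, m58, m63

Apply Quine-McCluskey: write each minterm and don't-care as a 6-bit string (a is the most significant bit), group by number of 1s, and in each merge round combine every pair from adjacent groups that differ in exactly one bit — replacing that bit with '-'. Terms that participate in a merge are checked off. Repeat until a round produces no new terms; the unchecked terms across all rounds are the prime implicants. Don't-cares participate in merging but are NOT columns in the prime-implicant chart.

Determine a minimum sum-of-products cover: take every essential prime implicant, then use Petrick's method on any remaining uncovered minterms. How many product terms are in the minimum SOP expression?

9

[col 0] 000000*, 000010*, 000100*, 000111*, 010001*, 010101*, 010111*, 011000, 011101*, 101000*, 101010*, 110001*, 110011*, 110111*, 111010*, 111101*, 111110*, 111111*
[col 1] -10001, -10111, -11101, 0-0111, 000-00, 0000-0, 01-101, 010-01, 0101-1, 1-1010, 1010-0, 11-111, 110-11, 1100-1, 111-10, 1111-1, 11111-
Prime implicants: -10001, -10111, -11101, 0-0111, 000-00, 0000-0, 01-101, 010-01, 0101-1, 011000, 1-1010, 1010-0, 11-111, 110-11, 1100-1, 111-10, 1111-1, 11111-
PI chart (minterm → PIs covering it):
  0 | 000-00,0000-0
  2 | 0000-0  (sole → essential)
  4 | 000-00  (sole → essential)
  7 | 0-0111  (sole → essential)
  17 | -10001,010-01
  21 | 01-101,010-01,0101-1
  23 | -10111,0-0111,0101-1
  24 | 011000  (sole → essential)
  29 | -11101,01-101
  40 | 1010-0  (sole → essential)
  49 | -10001,1100-1
  51 | 110-11,1100-1
  61 | -11101,1111-1
  62 | 111-10,11111-
Essential prime implicants: 0-0111, 000-00, 0000-0, 011000, 1010-0
Petrick residual → -11101, 010-01, 1100-1, 111-10
Minimum SOP uses 9 PIs: bcde'f + a'c'def + a'b'c'e'f' + a'b'c'd'f' + a'bc'e'f + a'bcd'e'f' + ab'cd'f' + abc'd'f + abcef'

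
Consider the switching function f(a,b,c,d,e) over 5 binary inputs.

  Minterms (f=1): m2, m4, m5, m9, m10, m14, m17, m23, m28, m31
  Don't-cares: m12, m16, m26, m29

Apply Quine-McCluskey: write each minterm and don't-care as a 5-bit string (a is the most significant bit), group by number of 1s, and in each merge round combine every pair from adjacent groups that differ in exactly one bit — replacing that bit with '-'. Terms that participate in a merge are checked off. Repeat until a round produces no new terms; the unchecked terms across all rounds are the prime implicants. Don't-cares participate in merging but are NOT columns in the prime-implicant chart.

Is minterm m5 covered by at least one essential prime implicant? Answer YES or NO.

YES

[col 0] 00010*, 00100*, 00101*, 01001, 01010*, 01100*, 01110*, 10000*, 10001*, 10111*, 11010*, 11100*, 11101*, 11111*
[col 1] -1010, -1100, 0-010, 0-100, 0010-, 01-10, 011-0, 1-111, 1000-, 111-1, 1110-
Prime implicants: -1010, -1100, 0-010, 0-100, 0010-, 01-10, 01001, 011-0, 1-111, 1000-, 111-1, 1110-
PI chart (minterm → PIs covering it):
  2 | 0-010  (sole → essential)
  4 | 0-100,0010-
  5 | 0010-  (sole → essential)
  9 | 01001  (sole → essential)
  10 | -1010,0-010,01-10
  14 | 01-10,011-0
  17 | 1000-  (sole → essential)
  23 | 1-111  (sole → essential)
  28 | -1100,1110-
  31 | 1-111,111-1
Essential prime implicants: 0-010, 0010-, 01001, 1-111, 1000-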